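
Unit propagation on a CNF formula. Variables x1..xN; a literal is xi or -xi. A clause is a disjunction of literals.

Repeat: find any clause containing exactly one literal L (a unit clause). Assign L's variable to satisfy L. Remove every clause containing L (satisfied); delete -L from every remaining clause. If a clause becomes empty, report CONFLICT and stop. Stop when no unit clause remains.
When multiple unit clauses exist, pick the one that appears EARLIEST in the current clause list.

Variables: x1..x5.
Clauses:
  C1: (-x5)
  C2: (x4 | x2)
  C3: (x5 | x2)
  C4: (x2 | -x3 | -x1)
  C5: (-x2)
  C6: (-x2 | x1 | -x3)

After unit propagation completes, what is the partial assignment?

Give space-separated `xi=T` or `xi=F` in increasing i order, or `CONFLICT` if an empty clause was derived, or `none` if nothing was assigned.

Answer: CONFLICT

Derivation:
unit clause [-5] forces x5=F; simplify:
  drop 5 from [5, 2] -> [2]
  satisfied 1 clause(s); 5 remain; assigned so far: [5]
unit clause [2] forces x2=T; simplify:
  drop -2 from [-2] -> [] (empty!)
  drop -2 from [-2, 1, -3] -> [1, -3]
  satisfied 3 clause(s); 2 remain; assigned so far: [2, 5]
CONFLICT (empty clause)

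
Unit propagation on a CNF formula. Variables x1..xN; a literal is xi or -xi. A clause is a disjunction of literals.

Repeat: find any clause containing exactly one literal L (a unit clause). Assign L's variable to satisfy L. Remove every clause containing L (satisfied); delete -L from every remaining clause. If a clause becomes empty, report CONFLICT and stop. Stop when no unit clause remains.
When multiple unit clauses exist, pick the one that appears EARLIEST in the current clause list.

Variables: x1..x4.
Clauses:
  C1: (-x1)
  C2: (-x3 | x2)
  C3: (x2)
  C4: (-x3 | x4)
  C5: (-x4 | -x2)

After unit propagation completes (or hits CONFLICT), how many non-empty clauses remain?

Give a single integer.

Answer: 0

Derivation:
unit clause [-1] forces x1=F; simplify:
  satisfied 1 clause(s); 4 remain; assigned so far: [1]
unit clause [2] forces x2=T; simplify:
  drop -2 from [-4, -2] -> [-4]
  satisfied 2 clause(s); 2 remain; assigned so far: [1, 2]
unit clause [-4] forces x4=F; simplify:
  drop 4 from [-3, 4] -> [-3]
  satisfied 1 clause(s); 1 remain; assigned so far: [1, 2, 4]
unit clause [-3] forces x3=F; simplify:
  satisfied 1 clause(s); 0 remain; assigned so far: [1, 2, 3, 4]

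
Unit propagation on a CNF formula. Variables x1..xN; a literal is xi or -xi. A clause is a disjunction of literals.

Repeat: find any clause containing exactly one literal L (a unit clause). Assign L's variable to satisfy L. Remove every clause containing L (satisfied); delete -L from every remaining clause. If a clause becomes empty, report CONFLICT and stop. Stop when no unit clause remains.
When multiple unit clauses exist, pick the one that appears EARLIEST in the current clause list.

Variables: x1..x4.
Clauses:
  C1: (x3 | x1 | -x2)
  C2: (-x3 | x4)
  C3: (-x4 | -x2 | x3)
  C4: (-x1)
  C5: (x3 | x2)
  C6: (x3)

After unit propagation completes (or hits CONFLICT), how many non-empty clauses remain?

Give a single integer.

Answer: 0

Derivation:
unit clause [-1] forces x1=F; simplify:
  drop 1 from [3, 1, -2] -> [3, -2]
  satisfied 1 clause(s); 5 remain; assigned so far: [1]
unit clause [3] forces x3=T; simplify:
  drop -3 from [-3, 4] -> [4]
  satisfied 4 clause(s); 1 remain; assigned so far: [1, 3]
unit clause [4] forces x4=T; simplify:
  satisfied 1 clause(s); 0 remain; assigned so far: [1, 3, 4]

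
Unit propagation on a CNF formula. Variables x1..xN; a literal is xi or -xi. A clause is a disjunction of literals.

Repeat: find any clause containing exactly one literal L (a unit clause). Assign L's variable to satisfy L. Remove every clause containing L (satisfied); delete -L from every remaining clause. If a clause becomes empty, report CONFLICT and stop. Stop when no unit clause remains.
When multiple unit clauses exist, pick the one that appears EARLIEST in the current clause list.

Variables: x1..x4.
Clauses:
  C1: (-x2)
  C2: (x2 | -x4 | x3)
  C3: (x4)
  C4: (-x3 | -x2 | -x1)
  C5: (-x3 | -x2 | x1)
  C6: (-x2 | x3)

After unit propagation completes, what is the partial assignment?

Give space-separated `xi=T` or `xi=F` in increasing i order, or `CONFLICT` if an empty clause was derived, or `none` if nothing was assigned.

unit clause [-2] forces x2=F; simplify:
  drop 2 from [2, -4, 3] -> [-4, 3]
  satisfied 4 clause(s); 2 remain; assigned so far: [2]
unit clause [4] forces x4=T; simplify:
  drop -4 from [-4, 3] -> [3]
  satisfied 1 clause(s); 1 remain; assigned so far: [2, 4]
unit clause [3] forces x3=T; simplify:
  satisfied 1 clause(s); 0 remain; assigned so far: [2, 3, 4]

Answer: x2=F x3=T x4=T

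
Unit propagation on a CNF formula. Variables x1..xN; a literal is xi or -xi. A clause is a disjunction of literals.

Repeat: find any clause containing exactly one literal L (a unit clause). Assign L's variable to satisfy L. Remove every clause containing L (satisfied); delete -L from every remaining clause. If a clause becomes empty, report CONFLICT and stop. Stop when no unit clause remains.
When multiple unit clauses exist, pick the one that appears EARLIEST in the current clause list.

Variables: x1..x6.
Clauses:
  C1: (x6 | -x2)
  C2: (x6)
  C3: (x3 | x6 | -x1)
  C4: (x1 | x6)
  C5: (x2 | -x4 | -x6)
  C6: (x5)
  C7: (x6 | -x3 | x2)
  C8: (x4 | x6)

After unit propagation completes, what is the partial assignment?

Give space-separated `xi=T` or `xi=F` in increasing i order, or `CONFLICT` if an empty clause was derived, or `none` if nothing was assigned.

Answer: x5=T x6=T

Derivation:
unit clause [6] forces x6=T; simplify:
  drop -6 from [2, -4, -6] -> [2, -4]
  satisfied 6 clause(s); 2 remain; assigned so far: [6]
unit clause [5] forces x5=T; simplify:
  satisfied 1 clause(s); 1 remain; assigned so far: [5, 6]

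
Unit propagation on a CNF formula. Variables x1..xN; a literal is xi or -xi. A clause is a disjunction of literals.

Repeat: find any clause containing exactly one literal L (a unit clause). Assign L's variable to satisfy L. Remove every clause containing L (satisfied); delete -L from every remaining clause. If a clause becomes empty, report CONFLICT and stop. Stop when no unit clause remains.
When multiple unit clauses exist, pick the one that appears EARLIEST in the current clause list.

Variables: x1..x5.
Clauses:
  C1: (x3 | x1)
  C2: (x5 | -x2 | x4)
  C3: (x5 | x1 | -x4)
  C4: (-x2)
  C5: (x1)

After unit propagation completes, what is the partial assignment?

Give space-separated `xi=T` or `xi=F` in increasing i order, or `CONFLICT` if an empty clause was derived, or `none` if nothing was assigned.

Answer: x1=T x2=F

Derivation:
unit clause [-2] forces x2=F; simplify:
  satisfied 2 clause(s); 3 remain; assigned so far: [2]
unit clause [1] forces x1=T; simplify:
  satisfied 3 clause(s); 0 remain; assigned so far: [1, 2]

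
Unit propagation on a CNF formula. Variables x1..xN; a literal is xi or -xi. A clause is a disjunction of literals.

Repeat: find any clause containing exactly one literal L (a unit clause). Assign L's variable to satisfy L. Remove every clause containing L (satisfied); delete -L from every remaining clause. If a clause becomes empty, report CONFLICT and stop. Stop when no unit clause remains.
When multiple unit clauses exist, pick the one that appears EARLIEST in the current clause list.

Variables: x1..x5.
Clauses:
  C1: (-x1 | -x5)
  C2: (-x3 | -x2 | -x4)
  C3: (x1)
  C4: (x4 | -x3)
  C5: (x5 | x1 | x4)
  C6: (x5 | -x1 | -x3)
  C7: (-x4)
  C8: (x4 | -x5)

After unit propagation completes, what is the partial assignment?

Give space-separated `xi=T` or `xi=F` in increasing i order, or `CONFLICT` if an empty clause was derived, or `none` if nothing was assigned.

Answer: x1=T x3=F x4=F x5=F

Derivation:
unit clause [1] forces x1=T; simplify:
  drop -1 from [-1, -5] -> [-5]
  drop -1 from [5, -1, -3] -> [5, -3]
  satisfied 2 clause(s); 6 remain; assigned so far: [1]
unit clause [-5] forces x5=F; simplify:
  drop 5 from [5, -3] -> [-3]
  satisfied 2 clause(s); 4 remain; assigned so far: [1, 5]
unit clause [-3] forces x3=F; simplify:
  satisfied 3 clause(s); 1 remain; assigned so far: [1, 3, 5]
unit clause [-4] forces x4=F; simplify:
  satisfied 1 clause(s); 0 remain; assigned so far: [1, 3, 4, 5]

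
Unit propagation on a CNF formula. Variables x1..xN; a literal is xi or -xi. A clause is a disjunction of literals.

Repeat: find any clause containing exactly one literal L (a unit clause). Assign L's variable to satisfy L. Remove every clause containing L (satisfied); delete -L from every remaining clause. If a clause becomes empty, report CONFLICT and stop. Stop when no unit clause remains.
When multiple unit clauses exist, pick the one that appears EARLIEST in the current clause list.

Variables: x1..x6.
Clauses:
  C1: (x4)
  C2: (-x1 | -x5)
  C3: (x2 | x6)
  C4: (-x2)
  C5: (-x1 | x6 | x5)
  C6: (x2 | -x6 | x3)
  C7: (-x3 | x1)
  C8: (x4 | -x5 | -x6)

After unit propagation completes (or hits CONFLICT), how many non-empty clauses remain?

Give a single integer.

Answer: 0

Derivation:
unit clause [4] forces x4=T; simplify:
  satisfied 2 clause(s); 6 remain; assigned so far: [4]
unit clause [-2] forces x2=F; simplify:
  drop 2 from [2, 6] -> [6]
  drop 2 from [2, -6, 3] -> [-6, 3]
  satisfied 1 clause(s); 5 remain; assigned so far: [2, 4]
unit clause [6] forces x6=T; simplify:
  drop -6 from [-6, 3] -> [3]
  satisfied 2 clause(s); 3 remain; assigned so far: [2, 4, 6]
unit clause [3] forces x3=T; simplify:
  drop -3 from [-3, 1] -> [1]
  satisfied 1 clause(s); 2 remain; assigned so far: [2, 3, 4, 6]
unit clause [1] forces x1=T; simplify:
  drop -1 from [-1, -5] -> [-5]
  satisfied 1 clause(s); 1 remain; assigned so far: [1, 2, 3, 4, 6]
unit clause [-5] forces x5=F; simplify:
  satisfied 1 clause(s); 0 remain; assigned so far: [1, 2, 3, 4, 5, 6]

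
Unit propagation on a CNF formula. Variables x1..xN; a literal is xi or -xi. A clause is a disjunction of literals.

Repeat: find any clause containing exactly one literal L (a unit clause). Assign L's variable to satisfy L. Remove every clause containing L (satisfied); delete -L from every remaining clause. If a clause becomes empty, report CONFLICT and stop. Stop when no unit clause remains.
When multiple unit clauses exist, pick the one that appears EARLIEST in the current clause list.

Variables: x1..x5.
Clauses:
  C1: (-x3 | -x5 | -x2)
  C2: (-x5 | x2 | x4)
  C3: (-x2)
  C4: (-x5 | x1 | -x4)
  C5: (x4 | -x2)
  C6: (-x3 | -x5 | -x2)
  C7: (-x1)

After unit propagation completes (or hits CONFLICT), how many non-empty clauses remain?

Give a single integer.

Answer: 2

Derivation:
unit clause [-2] forces x2=F; simplify:
  drop 2 from [-5, 2, 4] -> [-5, 4]
  satisfied 4 clause(s); 3 remain; assigned so far: [2]
unit clause [-1] forces x1=F; simplify:
  drop 1 from [-5, 1, -4] -> [-5, -4]
  satisfied 1 clause(s); 2 remain; assigned so far: [1, 2]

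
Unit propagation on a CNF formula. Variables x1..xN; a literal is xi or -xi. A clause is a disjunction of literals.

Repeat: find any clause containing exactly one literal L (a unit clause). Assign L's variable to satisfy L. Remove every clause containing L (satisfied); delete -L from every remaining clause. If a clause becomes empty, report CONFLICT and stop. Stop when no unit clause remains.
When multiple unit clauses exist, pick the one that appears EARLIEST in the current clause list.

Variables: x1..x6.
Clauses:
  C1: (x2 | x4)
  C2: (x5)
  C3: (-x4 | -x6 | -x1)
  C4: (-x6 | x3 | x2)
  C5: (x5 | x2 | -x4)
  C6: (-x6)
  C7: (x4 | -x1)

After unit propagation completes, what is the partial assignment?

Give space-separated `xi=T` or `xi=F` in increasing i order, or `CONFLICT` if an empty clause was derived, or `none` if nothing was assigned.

unit clause [5] forces x5=T; simplify:
  satisfied 2 clause(s); 5 remain; assigned so far: [5]
unit clause [-6] forces x6=F; simplify:
  satisfied 3 clause(s); 2 remain; assigned so far: [5, 6]

Answer: x5=T x6=F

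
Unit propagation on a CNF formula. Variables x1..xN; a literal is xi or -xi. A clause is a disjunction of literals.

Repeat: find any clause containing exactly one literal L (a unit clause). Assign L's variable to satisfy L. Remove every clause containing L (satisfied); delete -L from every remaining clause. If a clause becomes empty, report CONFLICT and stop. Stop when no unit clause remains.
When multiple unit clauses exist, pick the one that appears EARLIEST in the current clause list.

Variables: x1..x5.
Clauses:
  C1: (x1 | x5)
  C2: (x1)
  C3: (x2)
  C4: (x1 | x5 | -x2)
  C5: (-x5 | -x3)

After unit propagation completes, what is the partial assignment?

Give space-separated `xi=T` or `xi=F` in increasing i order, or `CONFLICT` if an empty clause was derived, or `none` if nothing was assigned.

Answer: x1=T x2=T

Derivation:
unit clause [1] forces x1=T; simplify:
  satisfied 3 clause(s); 2 remain; assigned so far: [1]
unit clause [2] forces x2=T; simplify:
  satisfied 1 clause(s); 1 remain; assigned so far: [1, 2]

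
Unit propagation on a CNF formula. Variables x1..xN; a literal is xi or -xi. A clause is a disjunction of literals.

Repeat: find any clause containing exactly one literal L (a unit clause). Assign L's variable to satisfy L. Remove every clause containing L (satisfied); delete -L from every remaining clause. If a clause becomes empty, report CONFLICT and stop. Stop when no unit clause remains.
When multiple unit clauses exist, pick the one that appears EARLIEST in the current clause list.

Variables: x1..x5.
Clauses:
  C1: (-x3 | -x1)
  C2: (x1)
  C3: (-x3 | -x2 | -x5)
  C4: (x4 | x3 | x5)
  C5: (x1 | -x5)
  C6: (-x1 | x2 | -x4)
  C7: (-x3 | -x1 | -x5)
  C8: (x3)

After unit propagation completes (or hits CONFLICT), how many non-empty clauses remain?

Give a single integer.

Answer: 2

Derivation:
unit clause [1] forces x1=T; simplify:
  drop -1 from [-3, -1] -> [-3]
  drop -1 from [-1, 2, -4] -> [2, -4]
  drop -1 from [-3, -1, -5] -> [-3, -5]
  satisfied 2 clause(s); 6 remain; assigned so far: [1]
unit clause [-3] forces x3=F; simplify:
  drop 3 from [4, 3, 5] -> [4, 5]
  drop 3 from [3] -> [] (empty!)
  satisfied 3 clause(s); 3 remain; assigned so far: [1, 3]
CONFLICT (empty clause)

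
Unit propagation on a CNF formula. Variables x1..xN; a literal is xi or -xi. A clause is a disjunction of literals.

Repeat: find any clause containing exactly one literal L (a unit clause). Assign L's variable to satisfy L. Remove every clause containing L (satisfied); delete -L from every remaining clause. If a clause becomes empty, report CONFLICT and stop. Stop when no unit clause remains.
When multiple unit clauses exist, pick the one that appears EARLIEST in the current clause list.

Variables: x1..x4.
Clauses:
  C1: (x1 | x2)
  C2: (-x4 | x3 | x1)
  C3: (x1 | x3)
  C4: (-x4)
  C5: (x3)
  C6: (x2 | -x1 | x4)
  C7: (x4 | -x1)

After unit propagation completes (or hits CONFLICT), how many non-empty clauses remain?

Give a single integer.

Answer: 0

Derivation:
unit clause [-4] forces x4=F; simplify:
  drop 4 from [2, -1, 4] -> [2, -1]
  drop 4 from [4, -1] -> [-1]
  satisfied 2 clause(s); 5 remain; assigned so far: [4]
unit clause [3] forces x3=T; simplify:
  satisfied 2 clause(s); 3 remain; assigned so far: [3, 4]
unit clause [-1] forces x1=F; simplify:
  drop 1 from [1, 2] -> [2]
  satisfied 2 clause(s); 1 remain; assigned so far: [1, 3, 4]
unit clause [2] forces x2=T; simplify:
  satisfied 1 clause(s); 0 remain; assigned so far: [1, 2, 3, 4]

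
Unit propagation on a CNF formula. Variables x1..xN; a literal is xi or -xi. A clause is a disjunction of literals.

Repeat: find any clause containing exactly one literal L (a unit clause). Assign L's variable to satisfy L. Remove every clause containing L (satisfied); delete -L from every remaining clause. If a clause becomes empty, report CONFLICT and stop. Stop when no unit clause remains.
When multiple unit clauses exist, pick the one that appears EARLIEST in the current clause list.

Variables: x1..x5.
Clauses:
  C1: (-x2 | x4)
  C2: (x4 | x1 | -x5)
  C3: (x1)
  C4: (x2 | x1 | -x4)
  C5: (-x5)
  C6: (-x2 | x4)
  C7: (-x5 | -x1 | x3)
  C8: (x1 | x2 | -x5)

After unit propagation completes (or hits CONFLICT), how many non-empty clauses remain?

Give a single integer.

Answer: 2

Derivation:
unit clause [1] forces x1=T; simplify:
  drop -1 from [-5, -1, 3] -> [-5, 3]
  satisfied 4 clause(s); 4 remain; assigned so far: [1]
unit clause [-5] forces x5=F; simplify:
  satisfied 2 clause(s); 2 remain; assigned so far: [1, 5]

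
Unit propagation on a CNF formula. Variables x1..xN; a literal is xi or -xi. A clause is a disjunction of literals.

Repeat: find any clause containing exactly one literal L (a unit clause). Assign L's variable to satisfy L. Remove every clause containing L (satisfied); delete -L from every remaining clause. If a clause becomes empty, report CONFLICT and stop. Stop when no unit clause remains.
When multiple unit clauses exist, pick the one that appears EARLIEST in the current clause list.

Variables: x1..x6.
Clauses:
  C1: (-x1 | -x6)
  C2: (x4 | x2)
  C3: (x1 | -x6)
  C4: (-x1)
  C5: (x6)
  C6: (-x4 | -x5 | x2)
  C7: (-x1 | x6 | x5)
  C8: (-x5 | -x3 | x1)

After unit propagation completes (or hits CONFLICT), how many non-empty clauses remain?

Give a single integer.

unit clause [-1] forces x1=F; simplify:
  drop 1 from [1, -6] -> [-6]
  drop 1 from [-5, -3, 1] -> [-5, -3]
  satisfied 3 clause(s); 5 remain; assigned so far: [1]
unit clause [-6] forces x6=F; simplify:
  drop 6 from [6] -> [] (empty!)
  satisfied 1 clause(s); 4 remain; assigned so far: [1, 6]
CONFLICT (empty clause)

Answer: 3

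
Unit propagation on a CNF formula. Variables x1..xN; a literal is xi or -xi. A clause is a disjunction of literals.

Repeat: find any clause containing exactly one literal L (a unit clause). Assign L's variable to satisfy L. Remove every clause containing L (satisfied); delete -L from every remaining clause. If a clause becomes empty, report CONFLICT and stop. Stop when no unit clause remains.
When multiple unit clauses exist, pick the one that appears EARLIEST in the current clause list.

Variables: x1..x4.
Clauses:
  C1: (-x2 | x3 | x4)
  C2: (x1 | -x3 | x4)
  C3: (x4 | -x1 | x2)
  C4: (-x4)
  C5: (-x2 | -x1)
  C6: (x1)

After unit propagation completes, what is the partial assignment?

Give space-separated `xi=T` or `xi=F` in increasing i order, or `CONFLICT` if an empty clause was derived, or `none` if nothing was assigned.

unit clause [-4] forces x4=F; simplify:
  drop 4 from [-2, 3, 4] -> [-2, 3]
  drop 4 from [1, -3, 4] -> [1, -3]
  drop 4 from [4, -1, 2] -> [-1, 2]
  satisfied 1 clause(s); 5 remain; assigned so far: [4]
unit clause [1] forces x1=T; simplify:
  drop -1 from [-1, 2] -> [2]
  drop -1 from [-2, -1] -> [-2]
  satisfied 2 clause(s); 3 remain; assigned so far: [1, 4]
unit clause [2] forces x2=T; simplify:
  drop -2 from [-2, 3] -> [3]
  drop -2 from [-2] -> [] (empty!)
  satisfied 1 clause(s); 2 remain; assigned so far: [1, 2, 4]
CONFLICT (empty clause)

Answer: CONFLICT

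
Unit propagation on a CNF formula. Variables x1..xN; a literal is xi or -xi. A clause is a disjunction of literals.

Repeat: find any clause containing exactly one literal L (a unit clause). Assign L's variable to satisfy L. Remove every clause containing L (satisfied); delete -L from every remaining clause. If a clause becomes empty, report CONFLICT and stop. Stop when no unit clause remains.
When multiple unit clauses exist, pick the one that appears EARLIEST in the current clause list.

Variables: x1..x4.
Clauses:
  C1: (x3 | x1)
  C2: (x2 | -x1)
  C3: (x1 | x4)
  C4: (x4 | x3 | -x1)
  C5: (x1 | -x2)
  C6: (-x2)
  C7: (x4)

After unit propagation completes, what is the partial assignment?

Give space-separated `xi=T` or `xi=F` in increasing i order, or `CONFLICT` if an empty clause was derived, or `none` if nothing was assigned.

unit clause [-2] forces x2=F; simplify:
  drop 2 from [2, -1] -> [-1]
  satisfied 2 clause(s); 5 remain; assigned so far: [2]
unit clause [-1] forces x1=F; simplify:
  drop 1 from [3, 1] -> [3]
  drop 1 from [1, 4] -> [4]
  satisfied 2 clause(s); 3 remain; assigned so far: [1, 2]
unit clause [3] forces x3=T; simplify:
  satisfied 1 clause(s); 2 remain; assigned so far: [1, 2, 3]
unit clause [4] forces x4=T; simplify:
  satisfied 2 clause(s); 0 remain; assigned so far: [1, 2, 3, 4]

Answer: x1=F x2=F x3=T x4=T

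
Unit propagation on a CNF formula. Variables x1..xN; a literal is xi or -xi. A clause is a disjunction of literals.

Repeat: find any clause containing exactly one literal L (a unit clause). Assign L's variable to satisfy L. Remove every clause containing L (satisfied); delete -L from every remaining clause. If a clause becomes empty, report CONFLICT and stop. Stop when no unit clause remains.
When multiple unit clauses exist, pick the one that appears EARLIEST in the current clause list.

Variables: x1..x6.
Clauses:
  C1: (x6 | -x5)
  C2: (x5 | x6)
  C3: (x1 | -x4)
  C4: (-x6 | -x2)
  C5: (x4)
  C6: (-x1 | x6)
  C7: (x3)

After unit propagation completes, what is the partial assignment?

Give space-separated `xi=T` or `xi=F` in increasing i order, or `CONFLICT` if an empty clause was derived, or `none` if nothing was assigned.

unit clause [4] forces x4=T; simplify:
  drop -4 from [1, -4] -> [1]
  satisfied 1 clause(s); 6 remain; assigned so far: [4]
unit clause [1] forces x1=T; simplify:
  drop -1 from [-1, 6] -> [6]
  satisfied 1 clause(s); 5 remain; assigned so far: [1, 4]
unit clause [6] forces x6=T; simplify:
  drop -6 from [-6, -2] -> [-2]
  satisfied 3 clause(s); 2 remain; assigned so far: [1, 4, 6]
unit clause [-2] forces x2=F; simplify:
  satisfied 1 clause(s); 1 remain; assigned so far: [1, 2, 4, 6]
unit clause [3] forces x3=T; simplify:
  satisfied 1 clause(s); 0 remain; assigned so far: [1, 2, 3, 4, 6]

Answer: x1=T x2=F x3=T x4=T x6=T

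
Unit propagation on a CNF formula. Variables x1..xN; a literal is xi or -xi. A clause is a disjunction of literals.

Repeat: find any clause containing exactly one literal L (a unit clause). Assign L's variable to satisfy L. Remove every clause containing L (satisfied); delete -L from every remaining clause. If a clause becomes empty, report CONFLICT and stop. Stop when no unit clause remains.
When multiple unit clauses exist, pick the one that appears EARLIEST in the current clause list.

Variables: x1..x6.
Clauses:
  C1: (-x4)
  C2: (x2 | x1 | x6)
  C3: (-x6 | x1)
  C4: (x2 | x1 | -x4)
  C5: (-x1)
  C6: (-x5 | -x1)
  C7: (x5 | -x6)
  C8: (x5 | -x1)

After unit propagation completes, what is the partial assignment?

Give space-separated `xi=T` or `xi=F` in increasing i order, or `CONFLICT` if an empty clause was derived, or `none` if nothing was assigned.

unit clause [-4] forces x4=F; simplify:
  satisfied 2 clause(s); 6 remain; assigned so far: [4]
unit clause [-1] forces x1=F; simplify:
  drop 1 from [2, 1, 6] -> [2, 6]
  drop 1 from [-6, 1] -> [-6]
  satisfied 3 clause(s); 3 remain; assigned so far: [1, 4]
unit clause [-6] forces x6=F; simplify:
  drop 6 from [2, 6] -> [2]
  satisfied 2 clause(s); 1 remain; assigned so far: [1, 4, 6]
unit clause [2] forces x2=T; simplify:
  satisfied 1 clause(s); 0 remain; assigned so far: [1, 2, 4, 6]

Answer: x1=F x2=T x4=F x6=F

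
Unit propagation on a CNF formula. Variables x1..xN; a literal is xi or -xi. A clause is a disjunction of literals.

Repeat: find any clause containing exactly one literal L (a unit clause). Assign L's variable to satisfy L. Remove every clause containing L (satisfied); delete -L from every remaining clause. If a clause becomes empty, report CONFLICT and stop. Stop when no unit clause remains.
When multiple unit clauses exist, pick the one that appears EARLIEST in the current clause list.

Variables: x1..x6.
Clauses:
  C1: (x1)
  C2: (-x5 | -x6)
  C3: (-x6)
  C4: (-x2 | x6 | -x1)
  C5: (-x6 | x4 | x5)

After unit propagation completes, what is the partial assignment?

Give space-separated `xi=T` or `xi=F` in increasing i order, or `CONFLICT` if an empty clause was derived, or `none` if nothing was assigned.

unit clause [1] forces x1=T; simplify:
  drop -1 from [-2, 6, -1] -> [-2, 6]
  satisfied 1 clause(s); 4 remain; assigned so far: [1]
unit clause [-6] forces x6=F; simplify:
  drop 6 from [-2, 6] -> [-2]
  satisfied 3 clause(s); 1 remain; assigned so far: [1, 6]
unit clause [-2] forces x2=F; simplify:
  satisfied 1 clause(s); 0 remain; assigned so far: [1, 2, 6]

Answer: x1=T x2=F x6=F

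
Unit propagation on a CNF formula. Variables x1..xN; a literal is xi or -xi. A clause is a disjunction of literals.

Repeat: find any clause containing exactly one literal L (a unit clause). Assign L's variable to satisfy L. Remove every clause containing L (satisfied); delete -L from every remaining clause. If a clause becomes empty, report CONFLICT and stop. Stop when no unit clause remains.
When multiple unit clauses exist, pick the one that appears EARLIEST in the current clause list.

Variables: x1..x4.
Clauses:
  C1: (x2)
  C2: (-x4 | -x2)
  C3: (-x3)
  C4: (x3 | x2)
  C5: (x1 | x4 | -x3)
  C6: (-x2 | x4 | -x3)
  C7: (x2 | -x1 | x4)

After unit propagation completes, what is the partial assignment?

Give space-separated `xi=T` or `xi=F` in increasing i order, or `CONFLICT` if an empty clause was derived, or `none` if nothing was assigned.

Answer: x2=T x3=F x4=F

Derivation:
unit clause [2] forces x2=T; simplify:
  drop -2 from [-4, -2] -> [-4]
  drop -2 from [-2, 4, -3] -> [4, -3]
  satisfied 3 clause(s); 4 remain; assigned so far: [2]
unit clause [-4] forces x4=F; simplify:
  drop 4 from [1, 4, -3] -> [1, -3]
  drop 4 from [4, -3] -> [-3]
  satisfied 1 clause(s); 3 remain; assigned so far: [2, 4]
unit clause [-3] forces x3=F; simplify:
  satisfied 3 clause(s); 0 remain; assigned so far: [2, 3, 4]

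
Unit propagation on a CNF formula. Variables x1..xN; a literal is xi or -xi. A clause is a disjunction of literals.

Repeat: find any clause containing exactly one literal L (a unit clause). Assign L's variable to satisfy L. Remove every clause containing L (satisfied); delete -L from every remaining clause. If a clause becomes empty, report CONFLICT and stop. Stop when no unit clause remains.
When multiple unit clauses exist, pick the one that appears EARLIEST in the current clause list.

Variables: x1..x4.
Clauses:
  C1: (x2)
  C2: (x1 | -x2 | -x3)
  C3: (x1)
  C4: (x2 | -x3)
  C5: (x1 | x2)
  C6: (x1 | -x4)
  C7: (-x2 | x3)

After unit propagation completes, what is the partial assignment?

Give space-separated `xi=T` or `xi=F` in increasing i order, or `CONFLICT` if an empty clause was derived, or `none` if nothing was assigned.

Answer: x1=T x2=T x3=T

Derivation:
unit clause [2] forces x2=T; simplify:
  drop -2 from [1, -2, -3] -> [1, -3]
  drop -2 from [-2, 3] -> [3]
  satisfied 3 clause(s); 4 remain; assigned so far: [2]
unit clause [1] forces x1=T; simplify:
  satisfied 3 clause(s); 1 remain; assigned so far: [1, 2]
unit clause [3] forces x3=T; simplify:
  satisfied 1 clause(s); 0 remain; assigned so far: [1, 2, 3]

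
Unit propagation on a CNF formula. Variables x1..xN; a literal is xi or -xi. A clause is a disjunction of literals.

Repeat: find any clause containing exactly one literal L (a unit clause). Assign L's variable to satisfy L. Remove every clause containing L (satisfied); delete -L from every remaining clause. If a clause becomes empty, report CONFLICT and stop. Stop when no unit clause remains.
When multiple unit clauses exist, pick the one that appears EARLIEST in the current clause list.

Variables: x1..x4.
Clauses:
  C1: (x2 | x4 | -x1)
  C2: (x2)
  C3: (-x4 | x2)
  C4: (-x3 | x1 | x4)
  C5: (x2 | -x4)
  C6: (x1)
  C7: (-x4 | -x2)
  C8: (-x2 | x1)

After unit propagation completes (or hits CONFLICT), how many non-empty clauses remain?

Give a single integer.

Answer: 0

Derivation:
unit clause [2] forces x2=T; simplify:
  drop -2 from [-4, -2] -> [-4]
  drop -2 from [-2, 1] -> [1]
  satisfied 4 clause(s); 4 remain; assigned so far: [2]
unit clause [1] forces x1=T; simplify:
  satisfied 3 clause(s); 1 remain; assigned so far: [1, 2]
unit clause [-4] forces x4=F; simplify:
  satisfied 1 clause(s); 0 remain; assigned so far: [1, 2, 4]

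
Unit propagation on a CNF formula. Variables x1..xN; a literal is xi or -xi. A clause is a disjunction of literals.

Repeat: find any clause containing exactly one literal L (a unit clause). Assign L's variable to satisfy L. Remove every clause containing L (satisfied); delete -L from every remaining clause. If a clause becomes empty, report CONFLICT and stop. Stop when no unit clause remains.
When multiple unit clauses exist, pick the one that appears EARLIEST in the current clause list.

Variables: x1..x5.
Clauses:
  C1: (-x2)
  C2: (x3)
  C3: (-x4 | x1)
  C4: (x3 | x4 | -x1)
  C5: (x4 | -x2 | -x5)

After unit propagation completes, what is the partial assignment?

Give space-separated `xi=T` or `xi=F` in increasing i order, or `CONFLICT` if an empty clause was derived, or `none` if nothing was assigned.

Answer: x2=F x3=T

Derivation:
unit clause [-2] forces x2=F; simplify:
  satisfied 2 clause(s); 3 remain; assigned so far: [2]
unit clause [3] forces x3=T; simplify:
  satisfied 2 clause(s); 1 remain; assigned so far: [2, 3]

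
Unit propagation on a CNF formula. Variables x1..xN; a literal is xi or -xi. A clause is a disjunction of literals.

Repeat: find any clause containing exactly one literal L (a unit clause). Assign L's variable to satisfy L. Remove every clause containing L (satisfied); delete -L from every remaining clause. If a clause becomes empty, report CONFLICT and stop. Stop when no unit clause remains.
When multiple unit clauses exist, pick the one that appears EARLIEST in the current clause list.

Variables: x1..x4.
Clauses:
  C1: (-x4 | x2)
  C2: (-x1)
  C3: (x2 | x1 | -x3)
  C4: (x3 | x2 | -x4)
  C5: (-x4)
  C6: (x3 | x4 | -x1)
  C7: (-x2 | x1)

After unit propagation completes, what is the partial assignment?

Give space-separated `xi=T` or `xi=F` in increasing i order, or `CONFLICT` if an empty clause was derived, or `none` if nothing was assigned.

Answer: x1=F x2=F x3=F x4=F

Derivation:
unit clause [-1] forces x1=F; simplify:
  drop 1 from [2, 1, -3] -> [2, -3]
  drop 1 from [-2, 1] -> [-2]
  satisfied 2 clause(s); 5 remain; assigned so far: [1]
unit clause [-4] forces x4=F; simplify:
  satisfied 3 clause(s); 2 remain; assigned so far: [1, 4]
unit clause [-2] forces x2=F; simplify:
  drop 2 from [2, -3] -> [-3]
  satisfied 1 clause(s); 1 remain; assigned so far: [1, 2, 4]
unit clause [-3] forces x3=F; simplify:
  satisfied 1 clause(s); 0 remain; assigned so far: [1, 2, 3, 4]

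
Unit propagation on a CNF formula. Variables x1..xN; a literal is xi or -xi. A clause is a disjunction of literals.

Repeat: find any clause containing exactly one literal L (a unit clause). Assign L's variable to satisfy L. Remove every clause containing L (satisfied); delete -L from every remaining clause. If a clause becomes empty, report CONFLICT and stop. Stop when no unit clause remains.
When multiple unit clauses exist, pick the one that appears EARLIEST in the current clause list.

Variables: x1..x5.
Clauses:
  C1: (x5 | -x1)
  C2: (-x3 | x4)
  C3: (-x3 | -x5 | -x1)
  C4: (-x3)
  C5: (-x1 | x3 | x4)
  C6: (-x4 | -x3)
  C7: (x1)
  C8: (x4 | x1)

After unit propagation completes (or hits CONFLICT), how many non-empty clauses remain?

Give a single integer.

Answer: 0

Derivation:
unit clause [-3] forces x3=F; simplify:
  drop 3 from [-1, 3, 4] -> [-1, 4]
  satisfied 4 clause(s); 4 remain; assigned so far: [3]
unit clause [1] forces x1=T; simplify:
  drop -1 from [5, -1] -> [5]
  drop -1 from [-1, 4] -> [4]
  satisfied 2 clause(s); 2 remain; assigned so far: [1, 3]
unit clause [5] forces x5=T; simplify:
  satisfied 1 clause(s); 1 remain; assigned so far: [1, 3, 5]
unit clause [4] forces x4=T; simplify:
  satisfied 1 clause(s); 0 remain; assigned so far: [1, 3, 4, 5]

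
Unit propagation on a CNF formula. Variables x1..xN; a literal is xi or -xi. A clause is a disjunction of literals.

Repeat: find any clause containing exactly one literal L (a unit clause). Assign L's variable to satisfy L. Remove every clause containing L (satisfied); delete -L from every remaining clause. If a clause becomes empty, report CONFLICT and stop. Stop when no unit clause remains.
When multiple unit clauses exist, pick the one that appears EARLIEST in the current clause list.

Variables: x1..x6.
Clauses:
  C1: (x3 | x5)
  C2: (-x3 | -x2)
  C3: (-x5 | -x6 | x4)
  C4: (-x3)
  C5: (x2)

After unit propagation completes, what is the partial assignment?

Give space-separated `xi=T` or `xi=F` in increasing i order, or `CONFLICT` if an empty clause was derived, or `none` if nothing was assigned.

unit clause [-3] forces x3=F; simplify:
  drop 3 from [3, 5] -> [5]
  satisfied 2 clause(s); 3 remain; assigned so far: [3]
unit clause [5] forces x5=T; simplify:
  drop -5 from [-5, -6, 4] -> [-6, 4]
  satisfied 1 clause(s); 2 remain; assigned so far: [3, 5]
unit clause [2] forces x2=T; simplify:
  satisfied 1 clause(s); 1 remain; assigned so far: [2, 3, 5]

Answer: x2=T x3=F x5=T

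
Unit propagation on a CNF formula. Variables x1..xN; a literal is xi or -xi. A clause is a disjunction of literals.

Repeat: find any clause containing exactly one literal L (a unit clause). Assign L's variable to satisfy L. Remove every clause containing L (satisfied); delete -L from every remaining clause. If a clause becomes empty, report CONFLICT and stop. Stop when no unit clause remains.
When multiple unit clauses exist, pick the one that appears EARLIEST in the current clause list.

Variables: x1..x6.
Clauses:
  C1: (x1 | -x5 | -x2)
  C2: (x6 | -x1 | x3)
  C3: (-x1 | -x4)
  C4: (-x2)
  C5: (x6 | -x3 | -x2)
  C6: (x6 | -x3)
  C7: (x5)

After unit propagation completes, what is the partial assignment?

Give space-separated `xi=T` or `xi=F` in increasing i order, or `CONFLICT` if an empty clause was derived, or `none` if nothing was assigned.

unit clause [-2] forces x2=F; simplify:
  satisfied 3 clause(s); 4 remain; assigned so far: [2]
unit clause [5] forces x5=T; simplify:
  satisfied 1 clause(s); 3 remain; assigned so far: [2, 5]

Answer: x2=F x5=T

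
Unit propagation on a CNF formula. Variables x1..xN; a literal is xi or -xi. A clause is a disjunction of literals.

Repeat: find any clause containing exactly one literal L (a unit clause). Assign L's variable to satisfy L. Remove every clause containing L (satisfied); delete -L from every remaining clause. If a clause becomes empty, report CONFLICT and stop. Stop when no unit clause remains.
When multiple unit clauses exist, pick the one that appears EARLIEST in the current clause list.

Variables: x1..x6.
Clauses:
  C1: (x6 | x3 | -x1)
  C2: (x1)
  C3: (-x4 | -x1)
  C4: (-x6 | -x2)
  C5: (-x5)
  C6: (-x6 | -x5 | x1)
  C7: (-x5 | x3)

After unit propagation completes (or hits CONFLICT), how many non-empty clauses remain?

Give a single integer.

unit clause [1] forces x1=T; simplify:
  drop -1 from [6, 3, -1] -> [6, 3]
  drop -1 from [-4, -1] -> [-4]
  satisfied 2 clause(s); 5 remain; assigned so far: [1]
unit clause [-4] forces x4=F; simplify:
  satisfied 1 clause(s); 4 remain; assigned so far: [1, 4]
unit clause [-5] forces x5=F; simplify:
  satisfied 2 clause(s); 2 remain; assigned so far: [1, 4, 5]

Answer: 2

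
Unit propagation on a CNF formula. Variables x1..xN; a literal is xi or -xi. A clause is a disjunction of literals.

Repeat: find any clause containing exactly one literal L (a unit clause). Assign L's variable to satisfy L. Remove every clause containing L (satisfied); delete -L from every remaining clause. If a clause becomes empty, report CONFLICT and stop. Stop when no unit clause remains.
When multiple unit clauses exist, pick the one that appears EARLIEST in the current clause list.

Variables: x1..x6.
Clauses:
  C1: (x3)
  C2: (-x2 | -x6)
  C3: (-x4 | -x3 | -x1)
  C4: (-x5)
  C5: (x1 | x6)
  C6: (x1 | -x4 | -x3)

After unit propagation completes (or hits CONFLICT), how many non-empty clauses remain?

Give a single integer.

unit clause [3] forces x3=T; simplify:
  drop -3 from [-4, -3, -1] -> [-4, -1]
  drop -3 from [1, -4, -3] -> [1, -4]
  satisfied 1 clause(s); 5 remain; assigned so far: [3]
unit clause [-5] forces x5=F; simplify:
  satisfied 1 clause(s); 4 remain; assigned so far: [3, 5]

Answer: 4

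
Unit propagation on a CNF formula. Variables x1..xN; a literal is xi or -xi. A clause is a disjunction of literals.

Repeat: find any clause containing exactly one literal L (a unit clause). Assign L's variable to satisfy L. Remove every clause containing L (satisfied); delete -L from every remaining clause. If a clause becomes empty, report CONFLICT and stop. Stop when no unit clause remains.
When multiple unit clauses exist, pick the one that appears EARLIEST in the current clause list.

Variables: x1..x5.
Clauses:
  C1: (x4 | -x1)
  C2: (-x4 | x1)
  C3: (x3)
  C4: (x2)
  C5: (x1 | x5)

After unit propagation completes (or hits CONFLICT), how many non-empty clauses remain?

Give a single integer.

Answer: 3

Derivation:
unit clause [3] forces x3=T; simplify:
  satisfied 1 clause(s); 4 remain; assigned so far: [3]
unit clause [2] forces x2=T; simplify:
  satisfied 1 clause(s); 3 remain; assigned so far: [2, 3]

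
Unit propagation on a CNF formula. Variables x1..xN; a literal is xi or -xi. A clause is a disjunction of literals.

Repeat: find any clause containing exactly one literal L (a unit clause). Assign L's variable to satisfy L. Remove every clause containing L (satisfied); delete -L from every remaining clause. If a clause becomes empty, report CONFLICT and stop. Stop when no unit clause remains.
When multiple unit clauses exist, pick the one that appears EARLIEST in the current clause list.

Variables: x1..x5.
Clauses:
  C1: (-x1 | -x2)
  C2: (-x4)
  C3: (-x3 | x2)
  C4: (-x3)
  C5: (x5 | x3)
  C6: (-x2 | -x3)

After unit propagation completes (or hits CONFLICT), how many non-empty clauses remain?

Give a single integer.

unit clause [-4] forces x4=F; simplify:
  satisfied 1 clause(s); 5 remain; assigned so far: [4]
unit clause [-3] forces x3=F; simplify:
  drop 3 from [5, 3] -> [5]
  satisfied 3 clause(s); 2 remain; assigned so far: [3, 4]
unit clause [5] forces x5=T; simplify:
  satisfied 1 clause(s); 1 remain; assigned so far: [3, 4, 5]

Answer: 1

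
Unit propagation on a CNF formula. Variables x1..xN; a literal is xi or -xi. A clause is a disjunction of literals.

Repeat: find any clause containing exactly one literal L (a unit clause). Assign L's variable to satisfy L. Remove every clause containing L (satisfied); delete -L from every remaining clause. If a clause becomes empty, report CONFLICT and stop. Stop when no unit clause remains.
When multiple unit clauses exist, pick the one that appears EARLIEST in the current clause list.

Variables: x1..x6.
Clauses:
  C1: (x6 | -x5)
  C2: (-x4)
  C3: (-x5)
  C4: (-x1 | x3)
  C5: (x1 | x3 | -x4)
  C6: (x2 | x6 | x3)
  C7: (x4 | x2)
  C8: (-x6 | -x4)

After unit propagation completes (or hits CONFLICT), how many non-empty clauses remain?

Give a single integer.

unit clause [-4] forces x4=F; simplify:
  drop 4 from [4, 2] -> [2]
  satisfied 3 clause(s); 5 remain; assigned so far: [4]
unit clause [-5] forces x5=F; simplify:
  satisfied 2 clause(s); 3 remain; assigned so far: [4, 5]
unit clause [2] forces x2=T; simplify:
  satisfied 2 clause(s); 1 remain; assigned so far: [2, 4, 5]

Answer: 1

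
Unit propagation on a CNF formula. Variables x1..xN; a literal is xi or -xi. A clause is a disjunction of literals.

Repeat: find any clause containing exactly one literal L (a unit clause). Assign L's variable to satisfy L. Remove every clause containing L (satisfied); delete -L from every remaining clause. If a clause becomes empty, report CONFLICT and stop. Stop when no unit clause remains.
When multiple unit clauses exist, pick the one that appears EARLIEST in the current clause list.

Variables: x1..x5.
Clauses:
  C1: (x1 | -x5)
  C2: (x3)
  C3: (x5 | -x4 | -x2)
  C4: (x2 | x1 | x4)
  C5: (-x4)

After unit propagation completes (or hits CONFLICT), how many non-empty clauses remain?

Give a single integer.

unit clause [3] forces x3=T; simplify:
  satisfied 1 clause(s); 4 remain; assigned so far: [3]
unit clause [-4] forces x4=F; simplify:
  drop 4 from [2, 1, 4] -> [2, 1]
  satisfied 2 clause(s); 2 remain; assigned so far: [3, 4]

Answer: 2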